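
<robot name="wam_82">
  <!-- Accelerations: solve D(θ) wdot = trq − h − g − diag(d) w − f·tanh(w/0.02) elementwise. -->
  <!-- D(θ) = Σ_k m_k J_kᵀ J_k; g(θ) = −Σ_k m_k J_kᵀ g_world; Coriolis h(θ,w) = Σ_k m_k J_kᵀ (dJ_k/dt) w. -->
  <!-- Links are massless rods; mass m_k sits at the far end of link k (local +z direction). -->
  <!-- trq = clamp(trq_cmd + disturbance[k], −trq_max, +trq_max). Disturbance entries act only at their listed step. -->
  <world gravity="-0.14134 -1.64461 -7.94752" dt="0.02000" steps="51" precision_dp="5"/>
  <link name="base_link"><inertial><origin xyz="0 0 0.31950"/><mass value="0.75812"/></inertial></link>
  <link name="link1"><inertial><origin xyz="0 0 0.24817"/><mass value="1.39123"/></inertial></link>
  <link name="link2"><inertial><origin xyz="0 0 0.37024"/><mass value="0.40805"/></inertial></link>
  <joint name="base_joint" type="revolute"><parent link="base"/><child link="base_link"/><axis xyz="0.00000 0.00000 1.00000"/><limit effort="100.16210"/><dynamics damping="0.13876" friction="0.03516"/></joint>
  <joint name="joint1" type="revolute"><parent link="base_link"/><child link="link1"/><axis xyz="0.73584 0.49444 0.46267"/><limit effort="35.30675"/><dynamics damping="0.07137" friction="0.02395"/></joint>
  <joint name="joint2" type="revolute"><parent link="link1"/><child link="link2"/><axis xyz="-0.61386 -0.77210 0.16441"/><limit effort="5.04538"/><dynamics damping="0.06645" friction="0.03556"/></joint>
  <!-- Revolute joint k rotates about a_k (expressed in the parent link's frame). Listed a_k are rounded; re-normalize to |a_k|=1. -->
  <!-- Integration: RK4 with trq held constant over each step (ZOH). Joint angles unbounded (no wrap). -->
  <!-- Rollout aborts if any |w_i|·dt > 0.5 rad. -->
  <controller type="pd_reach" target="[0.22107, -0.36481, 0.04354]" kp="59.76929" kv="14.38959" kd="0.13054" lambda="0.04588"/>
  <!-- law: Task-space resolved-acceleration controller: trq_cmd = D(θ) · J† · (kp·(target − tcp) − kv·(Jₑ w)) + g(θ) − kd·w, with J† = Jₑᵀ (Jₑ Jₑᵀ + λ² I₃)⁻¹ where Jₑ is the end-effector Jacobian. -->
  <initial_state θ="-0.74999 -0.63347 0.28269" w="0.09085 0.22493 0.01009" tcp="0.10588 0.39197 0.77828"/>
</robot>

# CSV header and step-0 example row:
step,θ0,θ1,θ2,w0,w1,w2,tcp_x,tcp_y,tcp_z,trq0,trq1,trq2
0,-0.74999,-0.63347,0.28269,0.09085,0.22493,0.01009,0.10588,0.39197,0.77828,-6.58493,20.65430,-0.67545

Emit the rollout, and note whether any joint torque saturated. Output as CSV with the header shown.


step,θ0,θ1,θ2,w0,w1,w2,tcp_x,tcp_y,tcp_z,trq0,trq1,trq2
1,-0.79511,-0.56708,0.37594,-4.71789,6.30021,9.09120,0.10680,0.38671,0.77666,-4.35357,18.45298,-1.50462
2,-0.93565,-0.39900,0.61314,-9.67345,10.41215,14.33854,0.11151,0.36924,0.76793,-1.25699,11.18511,-1.11145
3,-1.16934,-0.17551,0.90601,-13.89468,11.95506,14.73147,0.11865,0.33574,0.75209,1.16160,4.29289,-0.25296
4,-1.46378,0.06086,1.17321,-15.23021,11.71911,11.92378,0.12393,0.29390,0.73318,0.99715,1.06805,0.50850
5,-1.75488,0.28820,1.37996,-13.42321,11.02413,8.84072,0.11793,0.25895,0.71521,-1.59064,-0.30025,1.06590
6,-2.00543,0.50677,1.53605,-11.44691,10.84864,6.86178,0.09884,0.23986,0.69705,-6.09644,-0.67418,1.50873
7,-2.23643,0.73226,1.65986,-11.47044,11.69252,5.48769,0.07337,0.23550,0.67571,-11.40022,-3.30852,2.01774
8,-2.48008,0.97803,1.75178,-12.71833,12.86069,3.61590,0.04842,0.24488,0.64986,5.18926,-20.32909,2.77969
9,-2.66506,1.18660,1.81344,-6.28330,8.05335,2.86492,0.03130,0.26312,0.62027,15.90614,-18.29710,2.96147
10,-2.71195,1.29243,1.88802,1.37055,2.53131,4.74398,0.02570,0.27187,0.59021,12.18652,-12.35881,2.00018
11,-2.63382,1.30476,1.99957,6.40951,-1.34368,6.36899,0.02682,0.26687,0.55900,8.97590,-11.10731,0.82463
12,-2.46850,1.24423,2.13302,10.11301,-4.72114,6.90815,0.02919,0.25643,0.52374,4.37776,-12.08283,-0.17033
13,-2.24272,1.11989,2.26640,12.47854,-7.67925,6.39369,0.02722,0.24830,0.48277,-8.47338,-4.55507,-0.98841
14,-2.02056,0.97634,2.38483,9.72571,-6.71768,5.53014,0.01779,0.24347,0.43800,-13.18101,6.60056,-1.50131
15,-1.88587,0.88661,2.49379,3.71856,-2.34486,5.45822,0.00737,0.23513,0.39511,-9.44374,8.96776,-1.61344
16,-1.86027,0.88231,2.60546,-1.07023,1.88112,5.71601,0.00317,0.22025,0.35698,-6.09836,7.34161,-1.53962
17,-1.90991,0.95275,2.72079,-3.77634,5.17390,5.78783,0.00492,0.20099,0.32317,-4.08714,4.51368,-1.43122
18,-1.99775,1.07910,2.83497,-4.95399,7.47688,5.60963,0.01094,0.17980,0.29256,-2.59753,1.54603,-1.31648
19,-2.09992,1.24144,2.94422,-5.28326,8.76520,5.31400,0.02127,0.15761,0.26459,-1.11118,-0.58606,-1.21714
20,-2.20430,1.42143,3.04757,-5.20555,9.23309,5.02713,0.03618,0.13392,0.23961,0.38925,-1.89298,-1.15672
21,-2.30470,1.60468,3.14575,-4.87804,9.08542,4.79793,0.05484,0.10788,0.21855,0.72802,-3.64510,-1.13904
22,-2.39759,1.77803,3.23959,-4.42384,8.23769,4.58950,0.07521,0.07913,0.20213,-1.20459,-5.98657,-1.14591
23,-2.48359,1.92809,3.32839,-4.15728,6.75840,4.28731,0.09450,0.04811,0.19026,-2.01764,-6.12116,-1.15253
24,-2.56519,2.04887,3.41050,-3.97653,5.31224,3.92003,0.11005,0.01594,0.18203,0.29129,-3.68972,-1.16564
25,-2.63870,2.14500,3.48654,-3.35025,4.28736,3.68852,0.12071,-0.01602,0.17618,2.72841,-1.30492,-1.20756
26,-2.69471,2.22377,3.55982,-2.22899,3.56966,3.64854,0.12725,-0.04653,0.17155,3.66725,-0.08478,-1.26152
27,-2.72640,2.28965,3.63334,-0.92239,2.99774,3.71387,0.13141,-0.07477,0.16731,3.32796,0.14815,-1.29165
28,-2.73309,2.34479,3.70825,0.25897,2.50261,3.78237,0.13488,-0.10041,0.16296,2.38548,-0.13730,-1.27928
29,-2.71929,2.39080,3.78392,1.12682,2.08645,3.78865,0.13877,-0.12346,0.15835,1.37443,-0.57413,-1.22775
30,-2.69123,2.42907,3.85902,1.67952,1.73451,3.72206,0.14349,-0.14410,0.15350,0.53522,-0.96067,-1.15239
31,-2.65484,2.46096,3.93215,1.95963,1.45078,3.58975,0.14901,-0.16254,0.14852,-0.06072,-1.23186,-1.06737
32,-2.61483,2.48776,4.00217,2.04050,1.22798,3.40992,0.15506,-0.17904,0.14355,-0.43471,-1.38618,-0.98309
33,-2.57449,2.51059,4.06833,1.99415,1.05318,3.20228,0.16133,-0.19382,0.13872,-0.63892,-1.44598,-0.90584
34,-2.53578,2.53026,4.13021,1.87725,0.91340,2.98342,0.16752,-0.20710,0.13412,-0.72594,-1.43790,-0.83876
35,-2.49974,2.54740,4.18773,1.72875,0.79830,2.76549,0.17344,-0.21908,0.12978,-0.73809,-1.38528,-0.78277
36,-2.46674,2.56240,4.24097,1.57283,0.70073,2.55635,0.17895,-0.22991,0.12572,-0.70589,-1.30628,-0.73751
37,-2.43680,2.57559,4.29016,1.42302,0.61609,2.36048,0.18398,-0.23975,0.12193,-0.64992,-1.21407,-0.70184
38,-2.40972,2.58718,4.33558,1.28590,0.54161,2.17992,0.18850,-0.24871,0.11837,-0.58339,-1.11773,-0.67428
39,-2.38524,2.59737,4.37754,1.16384,0.47558,2.01507,0.19252,-0.25691,0.11502,-0.51440,-1.02324,-0.65330
40,-2.36305,2.60631,4.41635,1.05687,0.41694,1.86535,0.19607,-0.26442,0.11186,-0.44767,-0.93425,-0.63746
41,-2.34285,2.61414,4.45231,0.96386,0.36488,1.72966,0.19919,-0.27132,0.10887,-0.38572,-0.85279,-0.62552
42,-2.32439,2.62099,4.48568,0.88318,0.31878,1.60667,0.20192,-0.27768,0.10603,-0.32970,-0.77978,-0.61642
43,-2.30744,2.62697,4.51670,0.81312,0.27805,1.49498,0.20430,-0.28355,0.10333,-0.27995,-0.71538,-0.60935
44,-2.29179,2.63218,4.54559,0.75205,0.24212,1.39331,0.20638,-0.28898,0.10076,-0.23631,-0.65928,-0.60367
45,-2.27729,2.63671,4.57253,0.69854,0.21048,1.30044,0.20819,-0.29400,0.09830,-0.19837,-0.61090,-0.59891
46,-2.26380,2.64065,4.59770,0.65136,0.18262,1.21533,0.20978,-0.29866,0.09596,-0.16557,-0.56954,-0.59473
47,-2.25119,2.64406,4.62122,0.60948,0.15806,1.13707,0.21116,-0.30298,0.09373,-0.13733,-0.53440,-0.59091
48,-2.23938,2.64701,4.64325,0.57204,0.13640,1.06488,0.21237,-0.30699,0.09160,-0.11307,-0.50474,-0.58728
49,-2.22828,2.64955,4.66388,0.53836,0.11725,0.99809,0.21343,-0.31072,0.08958,-0.09224,-0.47983,-0.58376
50,-2.21782,2.65172,4.68322,0.50785,0.10028,0.93614,0.21437,-0.31418,0.08765,-0.07435,-0.45902,-0.58028
51,-2.20794,2.65358,4.70137,0.48004,0.08519,0.87855,0.21519,-0.31740,0.08581,,,
# any joint saturated: no


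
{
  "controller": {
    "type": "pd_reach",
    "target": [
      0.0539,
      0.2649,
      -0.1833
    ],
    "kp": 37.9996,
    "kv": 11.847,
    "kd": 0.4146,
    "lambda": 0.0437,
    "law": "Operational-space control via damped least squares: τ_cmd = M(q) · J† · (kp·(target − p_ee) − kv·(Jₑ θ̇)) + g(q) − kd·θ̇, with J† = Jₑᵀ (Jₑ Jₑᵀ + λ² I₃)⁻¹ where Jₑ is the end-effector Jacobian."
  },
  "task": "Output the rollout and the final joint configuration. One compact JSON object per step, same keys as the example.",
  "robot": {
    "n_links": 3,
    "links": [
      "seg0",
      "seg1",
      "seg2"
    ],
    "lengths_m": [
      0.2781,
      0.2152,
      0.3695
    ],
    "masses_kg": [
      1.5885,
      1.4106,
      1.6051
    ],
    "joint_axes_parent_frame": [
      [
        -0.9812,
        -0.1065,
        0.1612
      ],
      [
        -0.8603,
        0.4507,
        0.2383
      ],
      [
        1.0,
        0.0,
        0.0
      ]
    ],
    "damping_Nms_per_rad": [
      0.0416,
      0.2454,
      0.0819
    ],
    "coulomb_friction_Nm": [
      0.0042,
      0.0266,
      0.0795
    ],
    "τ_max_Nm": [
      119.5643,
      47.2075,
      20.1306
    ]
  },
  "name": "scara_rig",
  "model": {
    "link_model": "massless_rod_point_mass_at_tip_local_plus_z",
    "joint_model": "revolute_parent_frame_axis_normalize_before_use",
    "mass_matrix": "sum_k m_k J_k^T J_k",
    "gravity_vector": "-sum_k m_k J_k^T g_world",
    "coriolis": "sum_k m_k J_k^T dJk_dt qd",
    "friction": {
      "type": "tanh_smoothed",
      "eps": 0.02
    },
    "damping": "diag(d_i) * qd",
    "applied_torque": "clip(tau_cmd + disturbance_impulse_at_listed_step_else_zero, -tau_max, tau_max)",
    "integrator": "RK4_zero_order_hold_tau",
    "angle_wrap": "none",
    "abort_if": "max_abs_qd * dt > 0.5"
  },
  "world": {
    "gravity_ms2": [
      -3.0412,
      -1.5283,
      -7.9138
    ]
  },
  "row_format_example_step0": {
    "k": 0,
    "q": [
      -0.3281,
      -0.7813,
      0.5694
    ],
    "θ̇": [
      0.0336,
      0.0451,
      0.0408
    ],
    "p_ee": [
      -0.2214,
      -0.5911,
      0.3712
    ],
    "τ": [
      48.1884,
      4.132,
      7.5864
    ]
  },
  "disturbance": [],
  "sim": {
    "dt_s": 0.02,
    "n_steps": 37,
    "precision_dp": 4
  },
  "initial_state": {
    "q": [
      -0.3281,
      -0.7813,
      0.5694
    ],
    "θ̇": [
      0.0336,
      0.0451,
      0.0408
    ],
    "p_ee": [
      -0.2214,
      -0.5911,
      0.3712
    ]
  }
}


{"k":1,"q":[-0.3076,-0.7844,0.6056],"\u03b8\u0307":[2.0073,-0.3808,3.5056],"p_ee":[-0.2194,-0.5848,0.3677],"\u03c4":[38.0366,5.2696,3.8033]}
{"k":2,"q":[-0.2539,-0.7976,0.6944],"\u03b8\u0307":[3.3599,-0.967,5.2781],"p_ee":[-0.2145,-0.5673,0.3578],"\u03c4":[28.0055,5.3369,1.9325]}
{"k":3,"q":[-0.178,-0.8231,0.8067],"\u03b8\u0307":[4.2344,-1.6129,5.8871],"p_ee":[-0.2073,-0.5414,0.3439],"\u03c4":[19.6587,5.1264,0.8991]}
{"k":4,"q":[-0.0879,-0.8613,0.9243],"\u03b8\u0307":[4.7859,-2.2249,5.8398],"p_ee":[-0.1982,-0.5096,0.3275],"\u03c4":[13.4027,4.9655,0.1621]}
{"k":5,"q":[0.0112,-0.9109,1.0376],"\u03b8\u0307":[5.1319,-2.7487,5.4789],"p_ee":[-0.1871,-0.4742,0.3095],"\u03c4":[8.9987,4.9207,-0.4866]}
{"k":6,"q":[0.1159,-0.97,1.1424],"\u03b8\u0307":[5.3502,-3.1615,5.0021],"p_ee":[-0.1742,-0.4371,0.2905],"\u03c4":[6.0502,4.9659,-1.0986]}
{"k":7,"q":[0.2242,-1.0363,1.2374],"\u03b8\u0307":[5.4939,-3.4623,4.5127],"p_ee":[-0.1595,-0.3997,0.271],"\u03c4":[4.2018,5.0553,-1.6681]}
{"k":8,"q":[0.3351,-1.1077,1.3229],"\u03b8\u0307":[5.6051,-3.6661,4.0557],"p_ee":[-0.1431,-0.3628,0.2514],"\u03c4":[3.1814,5.1458,-2.175]}
{"k":9,"q":[0.4483,-1.1824,1.3997],"\u03b8\u0307":[5.7236,-3.7973,3.6427],"p_ee":[-0.1253,-0.327,0.2321],"\u03c4":[2.7851,5.2014,-2.6013]}
{"k":10,"q":[0.5643,-1.2593,1.4687],"\u03b8\u0307":[5.8895,-3.8797,3.2699],"p_ee":[-0.1066,-0.2924,0.2134],"\u03c4":[2.8334,5.1931,-2.9397]}
{"k":11,"q":[0.6845,-1.3376,1.5305],"\u03b8\u0307":[6.14,-3.9256,2.9338],"p_ee":[-0.0871,-0.2591,0.1954],"\u03c4":[3.0754,5.1024,-3.1974]}
{"k":12,"q":[0.8108,-1.4163,1.5861],"\u03b8\u0307":[6.4985,-3.9225,2.6446],"p_ee":[-0.0673,-0.227,0.1786],"\u03c4":[2.9922,4.933,-3.3979]}
{"k":13,"q":[0.9451,-1.494,1.6367],"\u03b8\u0307":[6.9463,-3.8165,2.4404],"p_ee":[-0.0476,-0.1959,0.1629],"\u03c4":[1.5409,4.7343,-3.5814]}
{"k":14,"q":[1.0881,-1.5674,1.6848],"\u03b8\u0307":[7.3666,-3.4986,2.395],"p_ee":[-0.0281,-0.1659,0.1485],"\u03c4":[-2.5348,4.5898,-3.7953]}
{"k":15,"q":[1.2368,-1.631,1.7345],"\u03b8\u0307":[7.5092,-2.8411,2.585],"p_ee":[-0.0093,-0.1367,0.1353],"\u03c4":[-8.8361,4.4772,-4.0598]}
{"k":16,"q":[1.3832,-1.6778,1.7902],"\u03b8\u0307":[7.135,-1.8447,2.982],"p_ee":[0.0079,-0.1082,0.1228],"\u03c4":[-14.3346,4.2008,-4.3336]}
{"k":17,"q":[1.5174,-1.7033,1.8543],"\u03b8\u0307":[6.283,-0.7345,3.4072],"p_ee":[0.0226,-0.0809,0.1103],"\u03c4":[-16.6133,3.6943,-4.5506]}
{"k":18,"q":[1.6327,-1.7082,1.9254],"\u03b8\u0307":[5.2419,0.215,3.6836],"p_ee":[0.0343,-0.0552,0.0973],"\u03c4":[-15.9338,3.1452,-4.6901]}
{"k":19,"q":[1.728,-1.6971,2.0],"\u03b8\u0307":[4.2924,0.8732,3.7589],"p_ee":[0.0428,-0.0318,0.0834],"\u03c4":[-13.6851,2.7541,-4.7782]}
{"k":20,"q":[1.8067,-1.6756,2.0744],"\u03b8\u0307":[3.5788,1.2709,3.6822],"p_ee":[0.0487,-0.0111,0.0687],"\u03c4":[-11.0474,2.5617,-4.8525]}
{"k":21,"q":[1.8738,-1.6479,2.1463],"\u03b8\u0307":[3.1296,1.496,3.5188],"p_ee":[0.0524,0.007,0.0537],"\u03c4":[-8.8085,2.5166,-4.9372]}
{"k":22,"q":[1.934,-1.6166,2.2147],"\u03b8\u0307":[2.8959,1.6456,3.3253],"p_ee":[0.0544,0.0226,0.0384],"\u03c4":[-7.6304,2.496,-5.0478]}
{"k":23,"q":[1.9907,-1.5823,2.2792],"\u03b8\u0307":[2.7721,1.7935,3.1414],"p_ee":[0.055,0.0359,0.0233],"\u03c4":[-8.1307,2.3253,-5.1917]}
{"k":24,"q":[2.0446,-1.5448,2.3404],"\u03b8\u0307":[2.6126,1.9667,2.9869],"p_ee":[0.0544,0.0471,0.0084],"\u03c4":[-10.5668,1.8364,-5.362]}
{"k":25,"q":[2.0934,-1.5039,2.3988],"\u03b8\u0307":[2.2738,2.1307,2.8594],"p_ee":[0.0529,0.0562,-0.0061],"\u03c4":[-14.3893,0.9946,-5.5317]}
{"k":26,"q":[2.1329,-1.4605,2.4547],"\u03b8\u0307":[1.6825,2.2053,2.7389],"p_ee":[0.0508,0.0636,-0.0198],"\u03c4":[-18.3485,-0.0296,-5.6577]}
{"k":27,"q":[2.1583,-1.4172,2.5081],"\u03b8\u0307":[0.8724,2.1176,2.6033],"p_ee":[0.0485,0.0696,-0.0328],"\u03c4":[-21.1846,-0.9551,-5.6979]}
{"k":28,"q":[2.1664,-1.3774,2.5586],"\u03b8\u0307":[-0.0442,1.8515,2.4437],"p_ee":[0.0463,0.0748,-0.0446],"\u03c4":[-22.1718,-1.5518,-5.6298]}
{"k":29,"q":[2.1565,-1.3444,2.6057],"\u03b8\u0307":[-0.9355,1.4541,2.267],"p_ee":[0.0444,0.0798,-0.0554],"\u03c4":[-21.2258,-1.7264,-5.4605]}
{"k":30,"q":[2.1302,-1.3198,2.6492],"\u03b8\u0307":[-1.6921,1.0059,2.0889],"p_ee":[0.0431,0.0853,-0.0651],"\u03c4":[-18.7806,-1.5229,-5.2221]}
{"k":31,"q":[2.0908,-1.304,2.6892],"\u03b8\u0307":[-2.2444,0.5796,1.9228],"p_ee":[0.0422,0.0917,-0.0736],"\u03c4":[-15.5633,-1.0727,-4.957]}
{"k":32,"q":[2.0426,-1.2961,2.7262],"\u03b8\u0307":[-2.5676,0.2169,1.7742],"p_ee":[0.0416,0.0993,-0.0809],"\u03c4":[-12.3028,-0.5258,-4.7004]}
{"k":33,"q":[1.9902,-1.2947,2.7603],"\u03b8\u0307":[-2.6755,-0.0703,1.6412],"p_ee":[0.0411,0.1081,-0.0872],"\u03c4":[-9.5105,-0.0006,-4.4705]}
{"k":34,"q":[1.9373,-1.2982,2.792],"\u03b8\u0307":[-2.6079,-0.2829,1.5207],"p_ee":[0.0408,0.1179,-0.0925],"\u03c4":[-7.423,0.4292,-4.2701]}
{"k":35,"q":[1.8871,-1.3055,2.8213],"\u03b8\u0307":[-2.4116,-0.4545,1.3989],"p_ee":[0.0404,0.1283,-0.0968],"\u03c4":[-6.0684,0.7563,-4.0865]}
{"k":36,"q":[1.8416,-1.316,2.848],"\u03b8\u0307":[-2.136,-0.5953,1.2739],"p_ee":[0.0401,0.1389,-0.1004],"\u03c4":[-5.343,0.981,-3.9098]}
{"k":37,"q":[1.802,-1.329,2.8723],"\u03b8\u0307":[-1.8225,-0.7112,1.1471],"p_ee":[0.0397,0.1495,-0.1033]}
{"summary": "final q (rad): 1.8020 -1.3290 2.8723"}


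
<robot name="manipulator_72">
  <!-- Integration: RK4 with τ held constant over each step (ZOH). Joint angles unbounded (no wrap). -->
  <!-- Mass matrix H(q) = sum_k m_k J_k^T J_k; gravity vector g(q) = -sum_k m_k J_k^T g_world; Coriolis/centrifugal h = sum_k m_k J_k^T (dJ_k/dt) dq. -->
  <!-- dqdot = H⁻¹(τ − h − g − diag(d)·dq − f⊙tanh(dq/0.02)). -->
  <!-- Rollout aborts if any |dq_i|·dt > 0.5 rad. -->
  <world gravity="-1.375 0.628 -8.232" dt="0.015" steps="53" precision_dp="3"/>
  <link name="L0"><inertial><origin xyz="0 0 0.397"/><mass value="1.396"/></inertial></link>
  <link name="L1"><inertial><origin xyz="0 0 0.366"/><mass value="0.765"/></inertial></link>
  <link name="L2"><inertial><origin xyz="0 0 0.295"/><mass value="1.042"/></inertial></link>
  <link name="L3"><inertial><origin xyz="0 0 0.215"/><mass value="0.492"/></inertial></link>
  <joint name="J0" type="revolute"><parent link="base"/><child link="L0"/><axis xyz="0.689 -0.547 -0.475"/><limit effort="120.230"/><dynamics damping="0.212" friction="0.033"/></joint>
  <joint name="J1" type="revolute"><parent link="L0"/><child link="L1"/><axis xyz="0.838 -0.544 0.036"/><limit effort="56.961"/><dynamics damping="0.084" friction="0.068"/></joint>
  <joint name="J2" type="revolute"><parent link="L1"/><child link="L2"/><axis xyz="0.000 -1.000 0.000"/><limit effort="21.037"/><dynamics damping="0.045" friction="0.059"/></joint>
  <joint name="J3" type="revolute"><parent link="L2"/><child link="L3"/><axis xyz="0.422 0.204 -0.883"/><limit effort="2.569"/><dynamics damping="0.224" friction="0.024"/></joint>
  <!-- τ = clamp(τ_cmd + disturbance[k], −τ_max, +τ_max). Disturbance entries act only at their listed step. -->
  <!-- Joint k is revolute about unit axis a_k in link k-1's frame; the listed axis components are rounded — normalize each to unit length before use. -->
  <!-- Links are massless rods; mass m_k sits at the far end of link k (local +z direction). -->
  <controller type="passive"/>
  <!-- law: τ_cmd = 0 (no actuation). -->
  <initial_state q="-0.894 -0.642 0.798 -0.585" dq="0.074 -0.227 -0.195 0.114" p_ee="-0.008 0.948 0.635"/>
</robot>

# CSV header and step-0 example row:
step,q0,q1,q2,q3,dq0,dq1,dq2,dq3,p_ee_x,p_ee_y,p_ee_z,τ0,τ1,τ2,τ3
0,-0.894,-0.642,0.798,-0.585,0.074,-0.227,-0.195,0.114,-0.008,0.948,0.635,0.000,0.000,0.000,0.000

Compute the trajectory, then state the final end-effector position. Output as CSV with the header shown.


step,q0,q1,q2,q3,dq0,dq1,dq2,dq3,p_ee_x,p_ee_y,p_ee_z,τ0,τ1,τ2,τ3
1,-0.894,-0.646,0.796,-0.584,-0.094,-0.252,-0.078,0.085,-0.007,0.950,0.633,0.000,0.000,0.000,0.000
2,-0.897,-0.650,0.796,-0.582,-0.259,-0.278,0.031,0.053,-0.007,0.953,0.628,0.000,0.000,0.000,0.000
3,-0.902,-0.654,0.797,-0.582,-0.424,-0.304,0.131,0.072,-0.009,0.956,0.622,0.000,0.000,0.000,0.000
4,-0.910,-0.659,0.799,-0.582,-0.590,-0.327,0.218,0.075,-0.011,0.960,0.615,0.000,0.000,0.000,0.000
5,-0.920,-0.664,0.803,-0.581,-0.757,-0.346,0.293,0.082,-0.014,0.964,0.605,0.000,0.000,0.000,0.000
6,-0.932,-0.669,0.808,-0.581,-0.929,-0.359,0.353,0.090,-0.017,0.969,0.594,0.000,0.000,0.000,0.000
7,-0.948,-0.674,0.813,-0.580,-1.104,-0.364,0.395,0.089,-0.021,0.975,0.582,0.000,0.000,0.000,0.000
8,-0.965,-0.680,0.819,-0.580,-1.284,-0.359,0.415,0.075,-0.027,0.981,0.568,0.000,0.000,0.000,0.000
9,-0.986,-0.685,0.825,-0.581,-1.471,-0.342,0.411,0.051,-0.032,0.988,0.552,0.000,0.000,0.000,0.000
10,-1.010,-0.690,0.831,-0.581,-1.663,-0.310,0.380,0.021,-0.039,0.995,0.534,0.000,0.000,0.000,0.000
11,-1.036,-0.694,0.836,-0.582,-1.863,-0.262,0.321,-0.012,-0.046,1.004,0.515,0.000,0.000,0.000,0.000
12,-1.066,-0.697,0.841,-0.583,-2.072,-0.194,0.232,-0.038,-0.054,1.012,0.494,0.000,0.000,0.000,0.000
13,-1.098,-0.700,0.843,-0.584,-2.288,-0.104,0.111,-0.056,-0.062,1.022,0.471,0.000,0.000,0.000,0.000
14,-1.134,-0.700,0.844,-0.585,-2.512,0.010,-0.042,-0.063,-0.071,1.032,0.447,0.000,0.000,0.000,0.000
15,-1.174,-0.699,0.842,-0.585,-2.739,0.139,-0.220,-0.058,-0.080,1.043,0.420,0.000,0.000,0.000,0.000
16,-1.216,-0.696,0.837,-0.586,-2.976,0.302,-0.439,-0.066,-0.090,1.054,0.392,0.000,0.000,0.000,0.000
17,-1.263,-0.690,0.828,-0.587,-3.225,0.503,-0.701,-0.088,-0.101,1.066,0.362,0.000,0.000,0.000,0.000
18,-1.313,-0.681,0.816,-0.589,-3.486,0.748,-1.004,-0.113,-0.112,1.079,0.330,0.000,0.000,0.000,0.000
19,-1.368,-0.667,0.798,-0.591,-3.761,1.041,-1.346,-0.137,-0.124,1.093,0.296,0.000,0.000,0.000,0.000
20,-1.426,-0.649,0.775,-0.593,-4.051,1.386,-1.727,-0.158,-0.136,1.107,0.259,0.000,0.000,0.000,0.000
21,-1.489,-0.626,0.746,-0.595,-4.358,1.788,-2.143,-0.175,-0.149,1.121,0.221,0.000,0.000,0.000,0.000
22,-1.557,-0.595,0.711,-0.598,-4.685,2.252,-2.588,-0.186,-0.162,1.136,0.180,0.000,0.000,0.000,0.000
23,-1.630,-0.558,0.668,-0.601,-5.035,2.781,-3.054,-0.187,-0.175,1.151,0.136,0.000,0.000,0.000,0.000
24,-1.708,-0.512,0.619,-0.604,-5.409,3.377,-3.529,-0.170,-0.189,1.166,0.090,0.000,0.000,0.000,0.000
25,-1.792,-0.456,0.563,-0.606,-5.805,4.035,-3.995,-0.124,-0.201,1.180,0.041,0.000,0.000,0.000,0.000
26,-1.882,-0.390,0.499,-0.607,-6.217,4.742,-4.429,-0.030,-0.213,1.192,-0.011,0.000,0.000,0.000,0.000
27,-1.979,-0.314,0.430,-0.607,-6.629,5.473,-4.817,0.004,-0.224,1.202,-0.066,0.000,0.000,0.000,0.000
28,-2.081,-0.226,0.355,-0.605,-7.007,6.169,-5.104,0.190,-0.233,1.209,-0.124,0.000,0.000,0.000,0.000
29,-2.189,-0.129,0.277,-0.600,-7.308,6.757,-5.271,0.516,-0.241,1.211,-0.185,0.000,0.000,0.000,0.000
30,-2.300,-0.024,0.198,-0.590,-7.488,7.167,-5.330,0.906,-0.248,1.206,-0.248,0.000,0.000,0.000,0.000
31,-2.412,0.085,0.118,-0.573,-7.520,7.356,-5.322,1.295,-0.253,1.194,-0.314,0.000,0.000,0.000,0.000
32,-2.525,0.195,0.038,-0.551,-7.407,7.329,-5.307,1.633,-0.258,1.174,-0.382,0.000,0.000,0.000,0.000
33,-2.634,0.304,-0.042,-0.525,-7.179,7.126,-5.337,1.902,-0.263,1.145,-0.450,0.000,0.000,0.000,0.000
34,-2.740,0.408,-0.122,-0.494,-6.871,6.802,-5.440,2.121,-0.270,1.107,-0.518,0.000,0.000,0.000,0.000
35,-2.840,0.507,-0.205,-0.461,-6.515,6.401,-5.619,2.318,-0.278,1.061,-0.584,0.000,0.000,0.000,0.000
36,-2.935,0.600,-0.291,-0.425,-6.137,5.958,-5.861,2.517,-0.289,1.005,-0.648,0.000,0.000,0.000,0.000
37,-3.024,0.686,-0.381,-0.385,-5.759,5.495,-6.136,2.736,-0.302,0.941,-0.709,0.000,0.000,0.000,0.000
38,-3.108,0.765,-0.475,-0.342,-5.398,5.026,-6.406,2.976,-0.317,0.869,-0.763,0.000,0.000,0.000,0.000
39,-3.186,0.837,-0.573,-0.296,-5.074,4.561,-6.625,3.225,-0.335,0.790,-0.811,0.000,0.000,0.000,0.000
40,-3.260,0.902,-0.673,-0.246,-4.806,4.106,-6.745,3.456,-0.355,0.704,-0.851,0.000,0.000,0.000,0.000
41,-3.331,0.960,-0.775,-0.193,-4.607,3.665,-6.726,3.626,-0.377,0.614,-0.880,0.000,0.000,0.000,0.000
42,-3.399,1.012,-0.874,-0.138,-4.484,3.233,-6.542,3.689,-0.401,0.521,-0.899,0.000,0.000,0.000,0.000
43,-3.466,1.057,-0.970,-0.083,-4.431,2.798,-6.187,3.613,-0.427,0.428,-0.907,0.000,0.000,0.000,0.000
44,-3.532,1.096,-1.059,-0.030,-4.431,2.344,-5.677,3.388,-0.453,0.335,-0.906,0.000,0.000,0.000,0.000
45,-3.599,1.127,-1.140,0.019,-4.462,1.854,-5.038,3.039,-0.480,0.245,-0.894,0.000,0.000,0.000,0.000
46,-3.666,1.151,-1.210,0.061,-4.498,1.316,-4.301,2.610,-0.508,0.159,-0.876,0.000,0.000,0.000,0.000
47,-3.734,1.166,-1.268,0.097,-4.517,0.727,-3.493,2.158,-0.535,0.078,-0.851,0.000,0.000,0.000,0.000
48,-3.801,1.173,-1.314,0.126,-4.502,0.092,-2.641,1.742,-0.563,0.001,-0.821,0.000,0.000,0.000,0.000
49,-3.868,1.169,-1.348,0.149,-4.449,-0.559,-1.763,1.390,-0.590,-0.070,-0.788,0.000,0.000,0.000,0.000
50,-3.935,1.156,-1.367,0.168,-4.348,-1.216,-0.876,1.165,-0.617,-0.136,-0.753,0.000,0.000,0.000,0.000
51,-3.999,1.133,-1.374,0.185,-4.199,-1.856,-0.001,1.074,-0.644,-0.198,-0.716,0.000,0.000,0.000,0.000
52,-4.060,1.100,-1.368,0.201,-4.001,-2.457,0.836,1.093,-0.671,-0.255,-0.679,0.000,0.000,0.000,0.000
53,-4.119,1.059,-1.349,0.218,-3.768,-2.997,1.634,1.218,-0.698,-0.307,-0.641,,,,
# final p_ee position (m): -0.698 -0.307 -0.641


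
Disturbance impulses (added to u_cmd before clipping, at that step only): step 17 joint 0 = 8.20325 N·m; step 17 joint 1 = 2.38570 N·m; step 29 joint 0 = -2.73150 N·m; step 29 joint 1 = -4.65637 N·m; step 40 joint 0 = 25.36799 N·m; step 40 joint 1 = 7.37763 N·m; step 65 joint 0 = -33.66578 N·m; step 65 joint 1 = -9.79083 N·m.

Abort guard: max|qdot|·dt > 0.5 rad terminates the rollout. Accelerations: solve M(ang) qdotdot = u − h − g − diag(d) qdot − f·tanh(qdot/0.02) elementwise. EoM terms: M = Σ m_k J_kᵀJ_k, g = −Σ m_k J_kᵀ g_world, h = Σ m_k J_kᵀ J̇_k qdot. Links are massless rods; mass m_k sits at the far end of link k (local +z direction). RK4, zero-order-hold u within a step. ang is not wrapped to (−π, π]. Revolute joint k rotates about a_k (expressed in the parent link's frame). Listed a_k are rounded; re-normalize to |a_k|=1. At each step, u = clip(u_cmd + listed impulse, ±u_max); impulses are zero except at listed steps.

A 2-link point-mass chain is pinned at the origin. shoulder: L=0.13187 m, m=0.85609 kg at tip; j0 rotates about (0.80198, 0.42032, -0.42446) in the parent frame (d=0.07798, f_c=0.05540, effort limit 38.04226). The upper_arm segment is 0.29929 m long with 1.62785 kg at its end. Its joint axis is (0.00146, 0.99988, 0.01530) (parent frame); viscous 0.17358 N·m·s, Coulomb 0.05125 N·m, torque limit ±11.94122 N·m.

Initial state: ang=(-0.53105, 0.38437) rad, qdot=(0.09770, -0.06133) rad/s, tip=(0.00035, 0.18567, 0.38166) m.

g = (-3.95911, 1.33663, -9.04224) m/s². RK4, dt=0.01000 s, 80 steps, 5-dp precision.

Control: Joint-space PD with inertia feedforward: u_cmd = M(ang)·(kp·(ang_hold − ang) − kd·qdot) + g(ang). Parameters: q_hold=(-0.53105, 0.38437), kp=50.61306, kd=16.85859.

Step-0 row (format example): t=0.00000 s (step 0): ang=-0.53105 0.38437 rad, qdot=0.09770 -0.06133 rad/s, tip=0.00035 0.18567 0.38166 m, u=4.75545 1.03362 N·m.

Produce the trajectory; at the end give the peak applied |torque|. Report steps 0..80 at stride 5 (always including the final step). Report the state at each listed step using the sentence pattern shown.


t=0.05000 s (step 5): ang=-0.52827 0.38297 rad, qdot=0.02422 -0.00594 rad/s, tip=0.00060 0.18478 0.38215 m, u=4.99056 1.00347 N·m.
t=0.10000 s (step 10): ang=-0.52777 0.38295 rad, qdot=0.00103 0.00186 rad/s, tip=0.00072 0.18463 0.38222 m, u=5.08405 1.01509 N·m.
t=0.15000 s (step 15): ang=-0.52788 0.38304 rad, qdot=-0.00407 0.00133 rad/s, tip=0.00072 0.18466 0.38220 m, u=5.11181 1.02341 N·m.
t=0.20000 s (step 20): ang=-0.52218 0.38315 rad, qdot=0.17775 0.00460 rad/s, tip=0.00211 0.18291 0.38304 m, u=4.08753 0.71956 N·m.
t=0.25000 s (step 25): ang=-0.51714 0.38341 rad, qdot=0.04159 0.00512 rad/s, tip=0.00339 0.18136 0.38375 m, u=4.65611 0.88315 N·m.
t=0.30000 s (step 30): ang=-0.51662 0.38203 rad, qdot=-0.01198 -0.31177 rad/s, tip=0.00311 0.18116 0.38390 m, u=5.37596 1.75184 N·m.
t=0.35000 s (step 35): ang=-0.51778 0.37272 rad, qdot=-0.02991 -0.09108 rad/s, tip=0.00011 0.18124 0.38423 m, u=5.22352 1.34683 N·m.
t=0.40000 s (step 40): ang=-0.51935 0.37073 rad, qdot=-0.03073 -0.00414 rad/s, tip=-0.00085 0.18166 0.38411 m, u=30.51353 8.54325 N·m.
t=0.45000 s (step 45): ang=-0.49279 0.37133 rad, qdot=0.34600 0.02178 rad/s, tip=0.00564 0.17343 0.38783 m, u=2.68990 0.40033 N·m.
t=0.50000 s (step 50): ang=-0.48379 0.37250 rad, qdot=0.05290 0.02356 rad/s, tip=0.00810 0.17063 0.38898 m, u=3.94475 0.75483 N·m.
t=0.55000 s (step 55): ang=-0.48443 0.37351 rad, qdot=-0.05724 0.01535 rad/s, tip=0.00825 0.17086 0.38884 m, u=4.50933 0.92623 N·m.
t=0.60000 s (step 60): ang=-0.48834 0.37415 rad, qdot=-0.09267 0.01100 rad/s, tip=0.00751 0.17211 0.38828 m, u=4.76882 1.00320 N·m.
t=0.65000 s (step 65): ang=-0.49320 0.37465 rad, qdot=-0.09890 0.00956 rad/s, tip=0.00651 0.17365 0.38759 m, u=-28.76586 -8.75314 N·m.
t=0.70000 s (step 70): ang=-0.53560 0.37513 rad, qdot=-0.60176 0.00810 rad/s, tip=-0.00345 0.18677 0.38147 m, u=8.26597 2.00212 N·m.
t=0.75000 s (step 75): ang=-0.55436 0.37551 rad, qdot=-0.19934 0.00744 rad/s, tip=-0.00784 0.19246 0.37855 m, u=6.65636 1.52391 N·m.
t=0.80000 s (step 80): ang=-0.55927 0.37588 rad, qdot=-0.02117 0.00772 rad/s, tip=-0.00892 0.19394 0.37775 m.
max |u| (N·m): 30.51353


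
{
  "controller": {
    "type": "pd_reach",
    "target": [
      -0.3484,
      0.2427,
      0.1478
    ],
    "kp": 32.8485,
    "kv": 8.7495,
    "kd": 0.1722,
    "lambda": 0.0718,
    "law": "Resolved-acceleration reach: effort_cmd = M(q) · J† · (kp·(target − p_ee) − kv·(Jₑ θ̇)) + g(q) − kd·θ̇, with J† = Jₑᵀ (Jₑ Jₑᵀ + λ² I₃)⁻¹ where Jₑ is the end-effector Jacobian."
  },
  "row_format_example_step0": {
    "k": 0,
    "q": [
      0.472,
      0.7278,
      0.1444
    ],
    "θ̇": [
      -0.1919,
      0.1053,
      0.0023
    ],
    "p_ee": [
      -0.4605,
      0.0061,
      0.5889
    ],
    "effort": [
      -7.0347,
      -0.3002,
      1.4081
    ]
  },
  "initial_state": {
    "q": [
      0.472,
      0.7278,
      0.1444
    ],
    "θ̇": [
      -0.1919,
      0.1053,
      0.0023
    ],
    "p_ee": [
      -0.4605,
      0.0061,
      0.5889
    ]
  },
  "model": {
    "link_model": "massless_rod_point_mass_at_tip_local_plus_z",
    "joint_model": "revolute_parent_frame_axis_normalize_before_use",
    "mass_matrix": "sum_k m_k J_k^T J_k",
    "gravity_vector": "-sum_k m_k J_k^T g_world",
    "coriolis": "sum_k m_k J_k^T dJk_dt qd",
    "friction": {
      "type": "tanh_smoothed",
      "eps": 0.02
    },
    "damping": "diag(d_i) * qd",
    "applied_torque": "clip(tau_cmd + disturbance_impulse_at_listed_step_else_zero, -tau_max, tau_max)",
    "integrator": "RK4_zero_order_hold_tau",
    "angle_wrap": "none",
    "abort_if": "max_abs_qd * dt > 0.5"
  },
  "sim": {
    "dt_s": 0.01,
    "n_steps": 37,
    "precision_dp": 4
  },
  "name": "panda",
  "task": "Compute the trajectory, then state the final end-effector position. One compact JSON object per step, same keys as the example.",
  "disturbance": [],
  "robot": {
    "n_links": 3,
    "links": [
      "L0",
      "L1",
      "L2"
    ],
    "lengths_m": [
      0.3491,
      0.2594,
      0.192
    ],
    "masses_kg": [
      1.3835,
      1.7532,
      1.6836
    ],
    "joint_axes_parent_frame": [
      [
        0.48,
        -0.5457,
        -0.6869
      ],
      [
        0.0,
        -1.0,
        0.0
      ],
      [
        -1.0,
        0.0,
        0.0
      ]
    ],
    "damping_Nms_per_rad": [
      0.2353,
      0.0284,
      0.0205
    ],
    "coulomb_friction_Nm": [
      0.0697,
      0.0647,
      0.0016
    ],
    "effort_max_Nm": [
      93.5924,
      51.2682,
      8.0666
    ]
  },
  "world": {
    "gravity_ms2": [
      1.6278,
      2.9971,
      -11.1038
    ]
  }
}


{"k":1,"q":[0.4679,0.7319,0.1444],"\u03b8\u0307":[-0.6253,0.718,-0.0077],"p_ee":[-0.4601,0.0066,0.5884],"effort":[-7.2935,-1.3616,1.2493]}
{"k":2,"q":[0.4597,0.7419,0.1443],"\u03b8\u0307":[-1.0233,1.2734,0.005],"p_ee":[-0.4597,0.008,0.5869],"effort":[-7.4357,-2.3446,1.0888]}
{"k":3,"q":[0.4476,0.7571,0.1446],"\u03b8\u0307":[-1.3855,1.7714,0.0531],"p_ee":[-0.4593,0.01,0.5845],"effort":[-7.4606,-3.2525,0.9236]}
{"k":4,"q":[0.4321,0.777,0.1455],"\u03b8\u0307":[-1.7105,2.2119,0.1447],"p_ee":[-0.4588,0.0128,0.5811],"effort":[-7.3735,-4.0898,0.7519]}
{"k":5,"q":[0.4136,0.8011,0.1476],"\u03b8\u0307":[-1.9968,2.5948,0.2831],"p_ee":[-0.4581,0.016,0.5769],"effort":[-7.1865,-4.8625,0.5735]}
{"k":6,"q":[0.3924,0.8286,0.1513],"\u03b8\u0307":[-2.2429,2.9201,0.4673],"p_ee":[-0.4572,0.0197,0.5718],"effort":[-6.9177,-5.5773,0.389]}
{"k":7,"q":[0.369,0.8592,0.1571],"\u03b8\u0307":[-2.4476,3.1889,0.6925],"p_ee":[-0.4562,0.0239,0.5661],"effort":[-6.5883,-6.2416,0.2001]}
{"k":8,"q":[0.3437,0.8922,0.1653],"\u03b8\u0307":[-2.6104,3.4028,0.9509],"p_ee":[-0.4549,0.0283,0.5596],"effort":[-6.22,-6.8622,0.0087]}
{"k":9,"q":[0.317,0.927,0.1762],"\u03b8\u0307":[-2.7316,3.5646,1.2324],"p_ee":[-0.4535,0.033,0.5525],"effort":[-5.8324,-7.4453,-0.1827]}
{"k":10,"q":[0.2892,0.9632,0.1899],"\u03b8\u0307":[-2.8123,3.678,1.5259],"p_ee":[-0.4517,0.0379,0.5449],"effort":[-5.4418,-7.9956,-0.3719]}
{"k":11,"q":[0.2609,1.0003,0.2067],"\u03b8\u0307":[-2.8543,3.7477,1.8203],"p_ee":[-0.4498,0.0429,0.5367],"effort":[-5.0602,-8.5165,-0.5564]}
{"k":12,"q":[0.2323,1.038,0.2263],"\u03b8\u0307":[-2.8601,3.7788,2.105],"p_ee":[-0.4476,0.048,0.528],"effort":[-4.6959,-9.01,-0.7341]}
{"k":13,"q":[0.2039,1.0757,0.2487],"\u03b8\u0307":[-2.8329,3.7769,2.3712],"p_ee":[-0.4452,0.0531,0.5189],"effort":[-4.3541,-9.4771,-0.903]}
{"k":14,"q":[0.1758,1.1134,0.2736],"\u03b8\u0307":[-2.7758,3.7474,2.6116],"p_ee":[-0.4427,0.0582,0.5095],"effort":[-4.0375,-9.9185,-1.0612]}
{"k":15,"q":[0.1485,1.1506,0.3008],"\u03b8\u0307":[-2.6922,3.6957,2.821],"p_ee":[-0.4399,0.0633,0.4998],"effort":[-3.7474,-10.334,-1.2074]}
{"k":16,"q":[0.1221,1.1872,0.3299],"\u03b8\u0307":[-2.5858,3.6266,2.996],"p_ee":[-0.437,0.0683,0.4898],"effort":[-3.4842,-10.7236,-1.3402]}
{"k":17,"q":[0.0969,1.223,0.3605],"\u03b8\u0307":[-2.4596,3.5446,3.1351],"p_ee":[-0.434,0.0732,0.4796],"effort":[-3.2477,-11.0872,-1.4586]}
{"k":18,"q":[0.073,1.258,0.3924],"\u03b8\u0307":[-2.3171,3.4533,3.2379],"p_ee":[-0.4308,0.078,0.4693],"effort":[-3.0376,-11.4251,-1.5618]}
{"k":19,"q":[0.0506,1.292,0.4251],"\u03b8\u0307":[-2.1612,3.3559,3.3055],"p_ee":[-0.4275,0.0826,0.4589],"effort":[-2.8534,-11.7375,-1.6492]}
{"k":20,"q":[0.0299,1.3251,0.4584],"\u03b8\u0307":[-1.9945,3.255,3.3395],"p_ee":[-0.4242,0.0871,0.4485],"effort":[-2.6946,-12.0251,-1.7206]}
{"k":21,"q":[0.0108,1.3571,0.4918],"\u03b8\u0307":[-1.8197,3.1525,3.3423],"p_ee":[-0.4208,0.0915,0.438],"effort":[-2.5608,-12.2885,-1.7758]}
{"k":22,"q":[-0.0065,1.3881,0.5251],"\u03b8\u0307":[-1.6389,3.0498,3.3167],"p_ee":[-0.4174,0.0957,0.4276],"effort":[-2.4513,-12.5287,-1.8149]}
{"k":23,"q":[-0.0219,1.4181,0.558],"\u03b8\u0307":[-1.4543,2.9481,3.2656],"p_ee":[-0.4139,0.0998,0.4173],"effort":[-2.3655,-12.7469,-1.8381]}
{"k":24,"q":[-0.0355,1.447,0.5903],"\u03b8\u0307":[-1.2675,2.848,3.1918],"p_ee":[-0.4104,0.1037,0.407],"effort":[-2.3028,-12.9441,-1.846]}
{"k":25,"q":[-0.0473,1.475,0.6218],"\u03b8\u0307":[-1.0803,2.75,3.0985],"p_ee":[-0.407,0.1074,0.3969],"effort":[-2.2624,-13.1216,-1.8391]}
{"k":26,"q":[-0.0571,1.502,0.6523],"\u03b8\u0307":[-0.894,2.6542,2.9883],"p_ee":[-0.4036,0.111,0.387],"effort":[-2.2434,-13.2805,-1.8181]}
{"k":27,"q":[-0.0652,1.5281,0.6815],"\u03b8\u0307":[-0.7099,2.5608,2.8641],"p_ee":[-0.4002,0.1145,0.3772],"effort":[-2.2449,-13.4221,-1.7839]}
{"k":28,"q":[-0.0713,1.5532,0.7095],"\u03b8\u0307":[-0.5292,2.4695,2.7284],"p_ee":[-0.3969,0.1178,0.3677],"effort":[-2.2657,-13.5474,-1.7374]}
{"k":29,"q":[-0.0757,1.5775,0.7361],"\u03b8\u0307":[-0.3527,2.3803,2.5835],"p_ee":[-0.3936,0.121,0.3583],"effort":[-2.3047,-13.6575,-1.6796]}
{"k":30,"q":[-0.0784,1.6008,0.7612],"\u03b8\u0307":[-0.1815,2.293,2.4318],"p_ee":[-0.3905,0.1241,0.3492],"effort":[-2.3608,-13.7532,-1.6115]}
{"k":31,"q":[-0.0794,1.6233,0.7847],"\u03b8\u0307":[-0.0165,2.2074,2.2751],"p_ee":[-0.3874,0.1271,0.3403],"effort":[-2.4321,-13.8355,-1.5343]}
{"k":32,"q":[-0.0788,1.645,0.8067],"\u03b8\u0307":[0.1359,2.1257,2.1158],"p_ee":[-0.3844,0.13,0.3316],"effort":[-2.5086,-13.9055,-1.4491]}
{"k":33,"q":[-0.0767,1.6659,0.8271],"\u03b8\u0307":[0.2806,2.0452,1.9555],"p_ee":[-0.3816,0.1327,0.3232],"effort":[-2.5966,-13.9636,-1.3573]}
{"k":34,"q":[-0.0732,1.6859,0.8458],"\u03b8\u0307":[0.4183,1.9656,1.7954],"p_ee":[-0.3788,0.1354,0.315],"effort":[-2.6963,-14.0102,-1.2598]}
{"k":35,"q":[-0.0684,1.7052,0.863],"\u03b8\u0307":[0.5484,1.8865,1.6368],"p_ee":[-0.3762,0.138,0.3071],"effort":[-2.8062,-14.0459,-1.1578]}
{"k":36,"q":[-0.0623,1.7237,0.8786],"\u03b8\u0307":[0.6706,1.808,1.481],"p_ee":[-0.3736,0.1406,0.2994],"effort":[-2.9248,-14.0712,-1.0521]}
{"k":37,"q":[-0.055,1.7413,0.8927],"\u03b8\u0307":[0.7848,1.7301,1.329],"p_ee":[-0.3712,0.143,0.292]}
{"summary": "final p_ee position (m): -0.3712 0.1430 0.2920"}


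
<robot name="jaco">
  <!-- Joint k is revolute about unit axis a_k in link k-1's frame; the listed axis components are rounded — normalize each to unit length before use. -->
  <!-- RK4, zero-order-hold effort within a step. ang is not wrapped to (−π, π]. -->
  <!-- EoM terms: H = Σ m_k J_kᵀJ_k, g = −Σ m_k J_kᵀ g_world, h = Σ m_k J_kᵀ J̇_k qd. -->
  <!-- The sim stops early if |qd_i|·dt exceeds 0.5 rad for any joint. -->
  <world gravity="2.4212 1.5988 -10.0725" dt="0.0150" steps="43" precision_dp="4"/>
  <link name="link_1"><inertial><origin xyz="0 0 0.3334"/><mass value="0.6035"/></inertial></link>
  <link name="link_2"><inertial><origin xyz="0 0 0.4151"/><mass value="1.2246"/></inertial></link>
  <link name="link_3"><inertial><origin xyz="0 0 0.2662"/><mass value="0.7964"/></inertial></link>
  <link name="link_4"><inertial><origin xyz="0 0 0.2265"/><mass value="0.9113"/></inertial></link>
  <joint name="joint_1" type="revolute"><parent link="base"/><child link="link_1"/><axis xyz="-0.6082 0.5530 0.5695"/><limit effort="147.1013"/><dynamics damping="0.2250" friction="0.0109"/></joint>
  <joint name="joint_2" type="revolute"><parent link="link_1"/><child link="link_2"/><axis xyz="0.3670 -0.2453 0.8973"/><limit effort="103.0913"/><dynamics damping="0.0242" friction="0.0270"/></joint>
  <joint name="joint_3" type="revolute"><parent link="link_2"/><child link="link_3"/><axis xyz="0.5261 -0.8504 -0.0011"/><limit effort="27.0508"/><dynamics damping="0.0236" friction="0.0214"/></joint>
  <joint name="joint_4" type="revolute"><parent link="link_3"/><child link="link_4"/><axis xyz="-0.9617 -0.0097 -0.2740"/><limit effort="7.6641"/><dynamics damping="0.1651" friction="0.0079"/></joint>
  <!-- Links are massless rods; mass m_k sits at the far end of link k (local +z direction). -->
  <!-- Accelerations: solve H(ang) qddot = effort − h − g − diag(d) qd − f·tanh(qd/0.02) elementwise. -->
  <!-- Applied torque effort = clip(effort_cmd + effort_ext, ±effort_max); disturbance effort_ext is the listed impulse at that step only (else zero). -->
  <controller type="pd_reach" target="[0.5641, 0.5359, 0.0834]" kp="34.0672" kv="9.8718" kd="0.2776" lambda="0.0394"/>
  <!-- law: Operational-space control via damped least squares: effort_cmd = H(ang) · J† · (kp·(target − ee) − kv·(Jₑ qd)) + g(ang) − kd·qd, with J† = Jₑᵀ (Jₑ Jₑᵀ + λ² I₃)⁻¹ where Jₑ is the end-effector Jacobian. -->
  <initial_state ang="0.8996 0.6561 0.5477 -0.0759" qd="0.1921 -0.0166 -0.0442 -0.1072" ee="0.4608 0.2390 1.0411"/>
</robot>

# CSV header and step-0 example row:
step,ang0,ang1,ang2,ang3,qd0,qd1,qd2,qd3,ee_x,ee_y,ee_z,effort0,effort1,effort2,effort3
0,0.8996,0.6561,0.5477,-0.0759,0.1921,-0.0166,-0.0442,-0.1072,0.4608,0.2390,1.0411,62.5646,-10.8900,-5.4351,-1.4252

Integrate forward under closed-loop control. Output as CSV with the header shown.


step,ang0,ang1,ang2,ang3,qd0,qd1,qd2,qd3,ee_x,ee_y,ee_z,effort0,effort1,effort2,effort3
1,0.9094,0.6502,0.5619,-0.0785,1.1173,-0.7638,1.9189,-0.2402,0.4626,0.2427,1.0364,49.4772,-9.1236,-4.9436,-1.0204
2,0.9318,0.6349,0.6016,-0.0830,1.8655,-1.2428,3.3461,-0.3559,0.4651,0.2485,1.0254,36.2985,-7.2527,-4.1074,-0.6800
3,0.9642,0.6145,0.6589,-0.0890,2.4446,-1.4577,4.2657,-0.4403,0.4682,0.2562,1.0088,23.8803,-5.5172,-3.1441,-0.3851
4,1.0041,0.5925,0.7268,-0.0959,2.8730,-1.4681,4.7672,-0.4822,0.4718,0.2659,0.9873,12.8226,-4.0755,-2.2165,-0.1205
5,1.0494,0.5714,0.7998,-0.1033,3.1746,-1.3462,4.9569,-0.4863,0.4758,0.2773,0.9619,3.3694,-2.9935,-1.4183,0.1276
6,1.0985,0.5526,0.8740,-0.1104,3.3738,-1.1512,4.9294,-0.4674,0.4801,0.2902,0.9332,-4.4973,-2.2703,-0.7841,0.3696
7,1.1500,0.5370,0.9467,-0.1173,3.4923,-0.9231,4.7581,-0.4395,0.4847,0.3042,0.9021,-10.9295,-1.8675,-0.3104,0.6102
8,1.2028,0.5250,1.0161,-0.1237,3.5475,-0.6859,4.4962,-0.4120,0.4896,0.3190,0.8690,-16.1244,-1.7320,0.0259,0.8497
9,1.2561,0.5164,1.0811,-0.1297,3.5535,-0.4530,4.1809,-0.3886,0.4947,0.3342,0.8347,-20.2775,-1.8081,0.2545,1.0853
10,1.3091,0.5113,1.1413,-0.1354,3.5208,-0.2318,3.8377,-0.3701,0.4999,0.3498,0.7995,-23.5635,-2.0444,0.4046,1.3130
11,1.3615,0.5094,1.1961,-0.1408,3.4574,-0.0261,3.4843,-0.3556,0.5051,0.3653,0.7639,-26.1314,-2.3961,0.5018,1.5290
12,1.4127,0.5104,1.2457,-0.1461,3.3691,0.1580,3.1323,-0.3543,0.5103,0.3806,0.7283,-28.1100,-2.8219,0.5651,1.7325
13,1.4624,0.5140,1.2901,-0.1514,3.2618,0.3241,2.7909,-0.3500,0.5154,0.3956,0.6929,-29.5950,-3.2933,0.6111,1.9165
14,1.5104,0.5200,1.3295,-0.1566,3.1396,0.4718,2.4656,-0.3421,0.5203,0.4101,0.6579,-30.6702,-3.7881,0.6504,2.0793
15,1.5565,0.5280,1.3642,-0.1617,3.0058,0.6004,2.1602,-0.3318,0.5250,0.4240,0.6236,-31.4056,-4.2888,0.6894,2.2209
16,1.6005,0.5378,1.3945,-0.1666,2.8637,0.7099,1.8771,-0.3198,0.5294,0.4372,0.5902,-31.8589,-4.7814,0.7316,2.3412
17,1.6424,0.5492,1.4207,-0.1713,2.7157,0.8007,1.6176,-0.3064,0.5334,0.4498,0.5577,-32.0786,-5.2556,0.7783,2.4409
18,1.6820,0.5617,1.4431,-0.1758,2.5642,0.8737,1.3824,-0.2919,0.5372,0.4615,0.5262,-32.1049,-5.7042,0.8292,2.5208
19,1.7193,0.5752,1.4623,-0.1801,2.4115,0.9298,1.1716,-0.2766,0.5406,0.4726,0.4960,-31.9721,-6.1220,0.8830,2.5823
20,1.7543,0.5895,1.4784,-0.1841,2.2592,0.9703,0.9845,-0.2609,0.5437,0.4828,0.4669,-31.7095,-6.5060,0.9380,2.6270
21,1.7871,0.6042,1.4919,-0.1879,2.1090,0.9968,0.8203,-0.2451,0.5464,0.4922,0.4391,-31.3420,-6.8545,0.9922,2.6565
22,1.8176,0.6193,1.5032,-0.1915,1.9622,1.0107,0.6776,-0.2295,0.5489,0.5009,0.4127,-30.8910,-7.1670,1.0439,2.6727
23,1.8460,0.6345,1.5124,-0.1948,1.8199,1.0136,0.5550,-0.2142,0.5510,0.5088,0.3875,-30.3750,-7.4442,1.0915,2.6773
24,1.8722,0.6496,1.5199,-0.1980,1.6829,1.0069,0.4508,-0.1996,0.5529,0.5160,0.3637,-29.8099,-7.6870,1.1338,2.6720
25,1.8965,0.6646,1.5260,-0.2009,1.5519,0.9923,0.3632,-0.1857,0.5544,0.5224,0.3412,-29.2094,-7.8971,1.1700,2.6583
26,1.9188,0.6793,1.5309,-0.2036,1.4273,0.9709,0.2905,-0.1727,0.5558,0.5282,0.3201,-28.5852,-8.0765,1.1997,2.6378
27,1.9394,0.6937,1.5348,-0.2061,1.3095,0.9441,0.2309,-0.1605,0.5570,0.5333,0.3002,-27.9473,-8.2273,1.2228,2.6118
28,1.9582,0.7076,1.5379,-0.2084,1.1984,0.9131,0.1828,-0.1493,0.5579,0.5378,0.2816,-27.3039,-8.3519,1.2396,2.5814
29,1.9754,0.7210,1.5404,-0.2106,1.0942,0.8787,0.1445,-0.1388,0.5587,0.5417,0.2641,-26.6623,-8.4525,1.2504,2.5476
30,1.9911,0.7339,1.5423,-0.2127,0.9968,0.8420,0.1146,-0.1292,0.5594,0.5451,0.2479,-26.0283,-8.5315,1.2558,2.5113
31,2.0053,0.7463,1.5439,-0.2145,0.9061,0.8036,0.0918,-0.1203,0.5600,0.5480,0.2328,-25.4066,-8.5912,1.2565,2.4733
32,2.0183,0.7580,1.5451,-0.2163,0.8218,0.7641,0.0749,-0.1121,0.5604,0.5505,0.2188,-24.8013,-8.6337,1.2533,2.4341
33,2.0300,0.7692,1.5461,-0.2179,0.7437,0.7242,0.0628,-0.1044,0.5608,0.5526,0.2058,-24.2153,-8.6611,1.2468,2.3944
34,2.0406,0.7797,1.5470,-0.2195,0.6715,0.6843,0.0545,-0.0973,0.5611,0.5542,0.1938,-23.6511,-8.6753,1.2377,2.3545
35,2.0502,0.7897,1.5478,-0.2209,0.6049,0.6448,0.0493,-0.0907,0.5613,0.5556,0.1828,-23.1104,-8.6782,1.2268,2.3149
36,2.0588,0.7991,1.5485,-0.2222,0.5437,0.6060,0.0465,-0.0844,0.5615,0.5566,0.1726,-22.5944,-8.6713,1.2145,2.2758
37,2.0666,0.8079,1.5492,-0.2235,0.4874,0.5681,0.0455,-0.0786,0.5617,0.5574,0.1632,-22.1040,-8.6562,1.2014,2.2376
38,2.0735,0.8161,1.5499,-0.2246,0.4358,0.5314,0.0458,-0.0731,0.5618,0.5579,0.1547,-21.6395,-8.6343,1.1880,2.2003
39,2.0797,0.8238,1.5506,-0.2257,0.3887,0.4959,0.0469,-0.0679,0.5619,0.5582,0.1468,-21.2011,-8.6068,1.1746,2.1642
40,2.0852,0.8310,1.5513,-0.2267,0.3456,0.4619,0.0487,-0.0630,0.5620,0.5583,0.1397,-20.7886,-8.5747,1.1615,2.1294
41,2.0901,0.8377,1.5520,-0.2276,0.3063,0.4293,0.0507,-0.0584,0.5620,0.5582,0.1332,-20.4015,-8.5392,1.1490,2.0959
42,2.0944,0.8439,1.5528,-0.2284,0.2705,0.3982,0.0528,-0.0541,0.5621,0.5581,0.1273,-20.0393,-8.5010,1.1372,2.0639
43,2.0982,0.8496,1.5536,-0.2292,0.2380,0.3687,0.0548,-0.0501,0.5621,0.5577,0.1219,,,,
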